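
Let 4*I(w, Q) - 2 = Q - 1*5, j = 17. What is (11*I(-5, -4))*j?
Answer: -1309/4 ≈ -327.25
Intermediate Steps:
I(w, Q) = -¾ + Q/4 (I(w, Q) = ½ + (Q - 1*5)/4 = ½ + (Q - 5)/4 = ½ + (-5 + Q)/4 = ½ + (-5/4 + Q/4) = -¾ + Q/4)
(11*I(-5, -4))*j = (11*(-¾ + (¼)*(-4)))*17 = (11*(-¾ - 1))*17 = (11*(-7/4))*17 = -77/4*17 = -1309/4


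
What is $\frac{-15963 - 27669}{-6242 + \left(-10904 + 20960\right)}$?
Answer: $- \frac{21816}{1907} \approx -11.44$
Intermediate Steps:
$\frac{-15963 - 27669}{-6242 + \left(-10904 + 20960\right)} = - \frac{43632}{-6242 + 10056} = - \frac{43632}{3814} = \left(-43632\right) \frac{1}{3814} = - \frac{21816}{1907}$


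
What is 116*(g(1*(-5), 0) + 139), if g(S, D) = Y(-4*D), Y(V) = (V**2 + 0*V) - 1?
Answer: 16008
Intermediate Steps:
Y(V) = -1 + V**2 (Y(V) = (V**2 + 0) - 1 = V**2 - 1 = -1 + V**2)
g(S, D) = -1 + 16*D**2 (g(S, D) = -1 + (-4*D)**2 = -1 + 16*D**2)
116*(g(1*(-5), 0) + 139) = 116*((-1 + 16*0**2) + 139) = 116*((-1 + 16*0) + 139) = 116*((-1 + 0) + 139) = 116*(-1 + 139) = 116*138 = 16008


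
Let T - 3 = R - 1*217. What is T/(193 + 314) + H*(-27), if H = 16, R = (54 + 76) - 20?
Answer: -16856/39 ≈ -432.21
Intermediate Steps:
R = 110 (R = 130 - 20 = 110)
T = -104 (T = 3 + (110 - 1*217) = 3 + (110 - 217) = 3 - 107 = -104)
T/(193 + 314) + H*(-27) = -104/(193 + 314) + 16*(-27) = -104/507 - 432 = (1/507)*(-104) - 432 = -8/39 - 432 = -16856/39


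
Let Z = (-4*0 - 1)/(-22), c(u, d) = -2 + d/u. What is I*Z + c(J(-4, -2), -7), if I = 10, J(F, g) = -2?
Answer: 43/22 ≈ 1.9545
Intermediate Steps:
Z = 1/22 (Z = (0 - 1)*(-1/22) = -1*(-1/22) = 1/22 ≈ 0.045455)
I*Z + c(J(-4, -2), -7) = 10*(1/22) + (-2 - 7/(-2)) = 5/11 + (-2 - 7*(-½)) = 5/11 + (-2 + 7/2) = 5/11 + 3/2 = 43/22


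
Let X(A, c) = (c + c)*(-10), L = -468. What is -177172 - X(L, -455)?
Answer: -186272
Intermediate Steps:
X(A, c) = -20*c (X(A, c) = (2*c)*(-10) = -20*c)
-177172 - X(L, -455) = -177172 - (-20)*(-455) = -177172 - 1*9100 = -177172 - 9100 = -186272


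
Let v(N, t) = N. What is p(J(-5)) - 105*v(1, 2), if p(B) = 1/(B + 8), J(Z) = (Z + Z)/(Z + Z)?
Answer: -944/9 ≈ -104.89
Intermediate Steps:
J(Z) = 1 (J(Z) = (2*Z)/((2*Z)) = (2*Z)*(1/(2*Z)) = 1)
p(B) = 1/(8 + B)
p(J(-5)) - 105*v(1, 2) = 1/(8 + 1) - 105*1 = 1/9 - 105 = -944/9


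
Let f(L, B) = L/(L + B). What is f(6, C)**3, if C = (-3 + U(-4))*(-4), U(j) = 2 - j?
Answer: -1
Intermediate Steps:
C = -12 (C = (-3 + (2 - 1*(-4)))*(-4) = (-3 + (2 + 4))*(-4) = (-3 + 6)*(-4) = 3*(-4) = -12)
f(L, B) = L/(B + L)
f(6, C)**3 = (6/(-12 + 6))**3 = (6/(-6))**3 = (6*(-1/6))**3 = (-1)**3 = -1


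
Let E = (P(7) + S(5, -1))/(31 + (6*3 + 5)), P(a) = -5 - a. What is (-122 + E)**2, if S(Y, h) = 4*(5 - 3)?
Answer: 10863616/729 ≈ 14902.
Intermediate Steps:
S(Y, h) = 8 (S(Y, h) = 4*2 = 8)
E = -2/27 (E = ((-5 - 1*7) + 8)/(31 + (6*3 + 5)) = ((-5 - 7) + 8)/(31 + (18 + 5)) = (-12 + 8)/(31 + 23) = -4/54 = -4*1/54 = -2/27 ≈ -0.074074)
(-122 + E)**2 = (-122 - 2/27)**2 = (-3296/27)**2 = 10863616/729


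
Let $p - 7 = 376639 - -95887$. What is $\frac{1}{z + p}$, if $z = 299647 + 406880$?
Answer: $\frac{1}{1179060} \approx 8.4813 \cdot 10^{-7}$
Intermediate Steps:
$z = 706527$
$p = 472533$ ($p = 7 + \left(376639 - -95887\right) = 7 + \left(376639 + 95887\right) = 7 + 472526 = 472533$)
$\frac{1}{z + p} = \frac{1}{706527 + 472533} = \frac{1}{1179060}$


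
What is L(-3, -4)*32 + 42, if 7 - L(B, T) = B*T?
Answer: -118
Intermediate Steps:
L(B, T) = 7 - B*T
L(-3, -4)*32 + 42 = (7 - 1*(-3)*(-4))*32 + 42 = (7 - 12)*32 + 42 = -5*32 + 42 = -160 + 42 = -118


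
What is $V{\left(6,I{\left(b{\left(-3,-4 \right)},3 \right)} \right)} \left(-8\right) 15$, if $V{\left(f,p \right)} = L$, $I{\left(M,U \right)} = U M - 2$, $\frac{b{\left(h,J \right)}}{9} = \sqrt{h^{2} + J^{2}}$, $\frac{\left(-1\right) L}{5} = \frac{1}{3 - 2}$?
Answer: $600$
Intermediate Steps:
$L = -5$ ($L = - \frac{5}{3 - 2} = - \frac{5}{1} = \left(-5\right) 1 = -5$)
$b{\left(h,J \right)} = 9 \sqrt{J^{2} + h^{2}}$ ($b{\left(h,J \right)} = 9 \sqrt{h^{2} + J^{2}} = 9 \sqrt{J^{2} + h^{2}}$)
$I{\left(M,U \right)} = -2 + M U$ ($I{\left(M,U \right)} = M U - 2 = -2 + M U$)
$V{\left(f,p \right)} = -5$
$V{\left(6,I{\left(b{\left(-3,-4 \right)},3 \right)} \right)} \left(-8\right) 15 = \left(-5\right) \left(-8\right) 15 = 40 \cdot 15 = 600$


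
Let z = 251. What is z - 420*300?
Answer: -125749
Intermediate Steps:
z - 420*300 = 251 - 420*300 = 251 - 126000 = -125749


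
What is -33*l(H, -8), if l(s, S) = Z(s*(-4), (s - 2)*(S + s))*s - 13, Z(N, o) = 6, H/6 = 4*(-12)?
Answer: 57453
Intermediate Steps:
H = -288 (H = 6*(4*(-12)) = 6*(-48) = -288)
l(s, S) = -13 + 6*s (l(s, S) = 6*s - 13 = -13 + 6*s)
-33*l(H, -8) = -33*(-13 + 6*(-288)) = -33*(-13 - 1728) = -33*(-1741) = 57453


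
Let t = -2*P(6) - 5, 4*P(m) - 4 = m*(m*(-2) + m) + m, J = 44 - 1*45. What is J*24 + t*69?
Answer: 528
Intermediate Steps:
J = -1 (J = 44 - 45 = -1)
P(m) = 1 - m**2/4 + m/4 (P(m) = 1 + (m*(m*(-2) + m) + m)/4 = 1 + (m*(-2*m + m) + m)/4 = 1 + (m*(-m) + m)/4 = 1 + (-m**2 + m)/4 = 1 + (m - m**2)/4 = 1 + (-m**2/4 + m/4) = 1 - m**2/4 + m/4)
t = 8 (t = -2*(1 - 1/4*6**2 + (1/4)*6) - 5 = -2*(1 - 1/4*36 + 3/2) - 5 = -2*(1 - 9 + 3/2) - 5 = -2*(-13/2) - 5 = 13 - 5 = 8)
J*24 + t*69 = -1*24 + 8*69 = -24 + 552 = 528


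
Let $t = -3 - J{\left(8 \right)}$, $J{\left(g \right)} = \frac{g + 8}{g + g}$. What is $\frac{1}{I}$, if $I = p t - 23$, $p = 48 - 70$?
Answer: $\frac{1}{65} \approx 0.015385$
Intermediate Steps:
$J{\left(g \right)} = \frac{8 + g}{2 g}$
$t = -4$ ($t = -3 - \frac{8 + 8}{2 \cdot 8} = -3 - \frac{1}{2} \cdot \frac{1}{8} \cdot 16 = -3 - 1 = -4$)
$p = -22$ ($p = 48 - 70 = -22$)
$I = 65$ ($I = \left(-22\right) \left(-4\right) - 23 = 88 - 23 = 65$)
$\frac{1}{I} = \frac{1}{65}$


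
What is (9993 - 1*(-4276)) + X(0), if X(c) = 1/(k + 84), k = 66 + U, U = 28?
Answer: 2539883/178 ≈ 14269.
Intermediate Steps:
k = 94 (k = 66 + 28 = 94)
X(c) = 1/178 (X(c) = 1/(94 + 84) = 1/178)
(9993 - 1*(-4276)) + X(0) = (9993 - 1*(-4276)) + 1/178 = (9993 + 4276) + 1/178 = 14269 + 1/178 = 2539883/178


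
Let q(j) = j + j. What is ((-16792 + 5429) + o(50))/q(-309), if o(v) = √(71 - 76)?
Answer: 11363/618 - I*√5/618 ≈ 18.387 - 0.0036182*I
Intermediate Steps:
o(v) = I*√5 (o(v) = √(-5) = I*√5)
q(j) = 2*j
((-16792 + 5429) + o(50))/q(-309) = ((-16792 + 5429) + I*√5)/((2*(-309))) = (-11363 + I*√5)/(-618) = (-11363 + I*√5)*(-1/618) = 11363/618 - I*√5/618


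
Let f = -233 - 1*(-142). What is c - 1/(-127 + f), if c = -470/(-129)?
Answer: 102589/28122 ≈ 3.6480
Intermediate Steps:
f = -91 (f = -233 + 142 = -91)
c = 470/129 (c = -470*(-1/129) = 470/129 ≈ 3.6434)
c - 1/(-127 + f) = 470/129 - 1/(-127 - 91) = 470/129 - 1/(-218) = 470/129 - 1*(-1/218) = 470/129 + 1/218 = 102589/28122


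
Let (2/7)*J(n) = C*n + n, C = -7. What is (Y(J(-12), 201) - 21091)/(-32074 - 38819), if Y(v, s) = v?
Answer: 20839/70893 ≈ 0.29395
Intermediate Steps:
J(n) = -21*n (J(n) = 7*(-7*n + n)/2 = 7*(-6*n)/2 = -21*n)
(Y(J(-12), 201) - 21091)/(-32074 - 38819) = (-21*(-12) - 21091)/(-32074 - 38819) = (252 - 21091)/(-70893) = -20839*(-1/70893) = 20839/70893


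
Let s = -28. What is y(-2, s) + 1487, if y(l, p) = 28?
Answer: 1515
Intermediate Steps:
y(-2, s) + 1487 = 28 + 1487 = 1515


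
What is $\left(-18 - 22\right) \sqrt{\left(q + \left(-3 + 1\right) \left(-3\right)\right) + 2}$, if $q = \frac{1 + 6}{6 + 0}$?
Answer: $- \frac{20 \sqrt{330}}{3} \approx -121.11$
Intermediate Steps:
$q = \frac{7}{6} \approx 1.1667$
$\left(-18 - 22\right) \sqrt{\left(q + \left(-3 + 1\right) \left(-3\right)\right) + 2} = \left(-18 - 22\right) \sqrt{\left(\frac{7}{6} + \left(-3 + 1\right) \left(-3\right)\right) + 2} = - 40 \sqrt{\left(\frac{7}{6} - -6\right) + 2} = - 40 \sqrt{\left(\frac{7}{6} + 6\right) + 2} = - 40 \sqrt{\frac{43}{6} + 2} = - 40 \sqrt{\frac{55}{6}} = - 40 \frac{\sqrt{330}}{6} = - \frac{20 \sqrt{330}}{3}$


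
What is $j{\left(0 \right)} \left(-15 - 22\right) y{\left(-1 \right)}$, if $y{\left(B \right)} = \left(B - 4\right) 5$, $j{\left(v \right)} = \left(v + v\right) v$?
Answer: $0$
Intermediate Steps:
$j{\left(v \right)} = 2 v^{2}$ ($j{\left(v \right)} = 2 v v = 2 v^{2}$)
$y{\left(B \right)} = -20 + 5 B$ ($y{\left(B \right)} = \left(B - 4\right) 5 = \left(-4 + B\right) 5 = -20 + 5 B$)
$j{\left(0 \right)} \left(-15 - 22\right) y{\left(-1 \right)} = 2 \cdot 0^{2} \left(-15 - 22\right) \left(-20 + 5 \left(-1\right)\right) = 2 \cdot 0 \left(-37\right) \left(-20 - 5\right) = 0 \left(-37\right) \left(-25\right) = 0 \left(-25\right) = 0$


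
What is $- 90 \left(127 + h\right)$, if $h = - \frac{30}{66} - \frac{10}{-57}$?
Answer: $- \frac{2383620}{209} \approx -11405.0$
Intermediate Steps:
$h = - \frac{175}{627}$ ($h = \left(-30\right) \frac{1}{66} - - \frac{10}{57} = - \frac{5}{11} + \frac{10}{57} = - \frac{175}{627} \approx -0.27911$)
$- 90 \left(127 + h\right) = - 90 \left(127 - \frac{175}{627}\right) = \left(-90\right) \frac{79454}{627} = - \frac{2383620}{209}$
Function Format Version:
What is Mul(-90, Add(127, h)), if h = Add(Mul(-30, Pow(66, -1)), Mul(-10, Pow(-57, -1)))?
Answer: Rational(-2383620, 209) ≈ -11405.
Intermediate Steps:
h = Rational(-175, 627) (h = Add(Mul(-30, Rational(1, 66)), Mul(-10, Rational(-1, 57))) = Add(Rational(-5, 11), Rational(10, 57)) = Rational(-175, 627) ≈ -0.27911)
Mul(-90, Add(127, h)) = Mul(-90, Add(127, Rational(-175, 627))) = Mul(-90, Rational(79454, 627)) = Rational(-2383620, 209)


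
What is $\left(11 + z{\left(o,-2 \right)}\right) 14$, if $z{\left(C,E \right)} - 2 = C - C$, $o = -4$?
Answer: $182$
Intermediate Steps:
$z{\left(C,E \right)} = 2$ ($z{\left(C,E \right)} = 2 + \left(C - C\right) = 2 + 0 = 2$)
$\left(11 + z{\left(o,-2 \right)}\right) 14 = \left(11 + 2\right) 14 = 13 \cdot 14 = 182$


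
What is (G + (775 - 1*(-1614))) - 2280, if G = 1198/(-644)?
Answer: 34499/322 ≈ 107.14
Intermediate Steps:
G = -599/322 (G = 1198*(-1/644) = -599/322 ≈ -1.8602)
(G + (775 - 1*(-1614))) - 2280 = (-599/322 + (775 - 1*(-1614))) - 2280 = (-599/322 + (775 + 1614)) - 2280 = (-599/322 + 2389) - 2280 = 768659/322 - 2280 = 34499/322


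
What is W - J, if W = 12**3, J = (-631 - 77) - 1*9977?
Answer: 12413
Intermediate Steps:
J = -10685 (J = -708 - 9977 = -10685)
W = 1728
W - J = 1728 - 1*(-10685) = 1728 + 10685 = 12413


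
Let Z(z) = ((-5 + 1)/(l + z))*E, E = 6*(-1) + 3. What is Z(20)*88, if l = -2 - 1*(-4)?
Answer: 48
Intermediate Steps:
l = 2 (l = -2 + 4 = 2)
E = -3 (E = -6 + 3 = -3)
Z(z) = 12/(2 + z) (Z(z) = ((-5 + 1)/(2 + z))*(-3) = -4/(2 + z)*(-3) = 12/(2 + z))
Z(20)*88 = (12/(2 + 20))*88 = (12/22)*88 = (12*(1/22))*88 = (6/11)*88 = 48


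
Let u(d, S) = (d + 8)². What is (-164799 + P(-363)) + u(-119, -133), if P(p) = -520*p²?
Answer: -68672358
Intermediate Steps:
u(d, S) = (8 + d)²
(-164799 + P(-363)) + u(-119, -133) = (-164799 - 520*(-363)²) + (8 - 119)² = (-164799 - 520*131769) + (-111)² = (-164799 - 68519880) + 12321 = -68684679 + 12321 = -68672358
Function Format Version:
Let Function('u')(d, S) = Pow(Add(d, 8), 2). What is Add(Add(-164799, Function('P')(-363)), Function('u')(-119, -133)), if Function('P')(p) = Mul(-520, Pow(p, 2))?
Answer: -68672358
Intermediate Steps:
Function('u')(d, S) = Pow(Add(8, d), 2)
Add(Add(-164799, Function('P')(-363)), Function('u')(-119, -133)) = Add(Add(-164799, Mul(-520, Pow(-363, 2))), Pow(Add(8, -119), 2)) = Add(Add(-164799, Mul(-520, 131769)), Pow(-111, 2)) = Add(Add(-164799, -68519880), 12321) = Add(-68684679, 12321) = -68672358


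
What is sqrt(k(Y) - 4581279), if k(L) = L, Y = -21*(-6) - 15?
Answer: 4*I*sqrt(286323) ≈ 2140.4*I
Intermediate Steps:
Y = 111 (Y = 126 - 15 = 111)
sqrt(k(Y) - 4581279) = sqrt(111 - 4581279) = sqrt(-4581168) = 4*I*sqrt(286323)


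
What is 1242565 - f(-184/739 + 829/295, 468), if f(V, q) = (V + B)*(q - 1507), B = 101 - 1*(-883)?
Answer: 494348589394/218005 ≈ 2.2676e+6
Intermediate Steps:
B = 984 (B = 101 + 883 = 984)
f(V, q) = (-1507 + q)*(984 + V) (f(V, q) = (V + 984)*(q - 1507) = (984 + V)*(-1507 + q) = (-1507 + q)*(984 + V))
1242565 - f(-184/739 + 829/295, 468) = 1242565 - (-1482888 - 1507*(-184/739 + 829/295) + 984*468 + (-184/739 + 829/295)*468) = 1242565 - (-1482888 - 1507*(-184*1/739 + 829*(1/295)) + 460512 + (-184*1/739 + 829*(1/295))*468) = 1242565 - (-1482888 - 1507*(-184/739 + 829/295) + 460512 + (-184/739 + 829/295)*468) = 1242565 - (-1482888 - 1507*558351/218005 + 460512 + (558351/218005)*468) = 1242565 - (-1482888 - 841434957/218005 + 460512 + 261308268/218005) = 1242565 - 1*(-223463206569/218005) = 1242565 + 223463206569/218005 = 494348589394/218005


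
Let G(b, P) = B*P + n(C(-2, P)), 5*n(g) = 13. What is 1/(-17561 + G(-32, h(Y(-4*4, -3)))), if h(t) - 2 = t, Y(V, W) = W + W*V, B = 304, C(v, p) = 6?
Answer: -5/16352 ≈ -0.00030577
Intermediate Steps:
Y(V, W) = W + V*W
n(g) = 13/5 (n(g) = (⅕)*13 = 13/5)
h(t) = 2 + t
G(b, P) = 13/5 + 304*P (G(b, P) = 304*P + 13/5 = 13/5 + 304*P)
1/(-17561 + G(-32, h(Y(-4*4, -3)))) = 1/(-17561 + (13/5 + 304*(2 - 3*(1 - 4*4)))) = 1/(-17561 + (13/5 + 304*(2 - 3*(1 - 16)))) = 1/(-17561 + (13/5 + 304*(2 - 3*(-15)))) = 1/(-17561 + (13/5 + 304*(2 + 45))) = 1/(-17561 + (13/5 + 304*47)) = 1/(-17561 + (13/5 + 14288)) = 1/(-17561 + 71453/5) = 1/(-16352/5) = -5/16352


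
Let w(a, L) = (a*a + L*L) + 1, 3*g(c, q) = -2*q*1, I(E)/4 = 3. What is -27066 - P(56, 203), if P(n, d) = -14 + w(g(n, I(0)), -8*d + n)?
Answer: -2485741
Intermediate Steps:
I(E) = 12 (I(E) = 4*3 = 12)
g(c, q) = -2*q/3 (g(c, q) = (-2*q*1)/3 = (-2*q)/3 = -2*q/3)
w(a, L) = 1 + L² + a² (w(a, L) = (a² + L²) + 1 = (L² + a²) + 1 = 1 + L² + a²)
P(n, d) = 51 + (n - 8*d)² (P(n, d) = -14 + (1 + (-8*d + n)² + (-⅔*12)²) = -14 + (1 + (n - 8*d)² + (-8)²) = -14 + (1 + (n - 8*d)² + 64) = -14 + (65 + (n - 8*d)²) = 51 + (n - 8*d)²)
-27066 - P(56, 203) = -27066 - (51 + (-1*56 + 8*203)²) = -27066 - (51 + (-56 + 1624)²) = -27066 - (51 + 1568²) = -27066 - (51 + 2458624) = -27066 - 1*2458675 = -27066 - 2458675 = -2485741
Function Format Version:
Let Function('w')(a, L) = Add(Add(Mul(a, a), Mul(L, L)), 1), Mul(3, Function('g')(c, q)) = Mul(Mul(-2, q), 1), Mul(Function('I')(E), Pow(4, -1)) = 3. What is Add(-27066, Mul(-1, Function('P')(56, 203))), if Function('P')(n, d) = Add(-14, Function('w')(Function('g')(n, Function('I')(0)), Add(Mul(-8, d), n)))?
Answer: -2485741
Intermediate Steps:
Function('I')(E) = 12 (Function('I')(E) = Mul(4, 3) = 12)
Function('g')(c, q) = Mul(Rational(-2, 3), q) (Function('g')(c, q) = Mul(Rational(1, 3), Mul(Mul(-2, q), 1)) = Mul(Rational(1, 3), Mul(-2, q)) = Mul(Rational(-2, 3), q))
Function('w')(a, L) = Add(1, Pow(L, 2), Pow(a, 2)) (Function('w')(a, L) = Add(Add(Pow(a, 2), Pow(L, 2)), 1) = Add(Add(Pow(L, 2), Pow(a, 2)), 1) = Add(1, Pow(L, 2), Pow(a, 2)))
Function('P')(n, d) = Add(51, Pow(Add(n, Mul(-8, d)), 2)) (Function('P')(n, d) = Add(-14, Add(1, Pow(Add(Mul(-8, d), n), 2), Pow(Mul(Rational(-2, 3), 12), 2))) = Add(-14, Add(1, Pow(Add(n, Mul(-8, d)), 2), Pow(-8, 2))) = Add(-14, Add(1, Pow(Add(n, Mul(-8, d)), 2), 64)) = Add(-14, Add(65, Pow(Add(n, Mul(-8, d)), 2))) = Add(51, Pow(Add(n, Mul(-8, d)), 2)))
Add(-27066, Mul(-1, Function('P')(56, 203))) = Add(-27066, Mul(-1, Add(51, Pow(Add(Mul(-1, 56), Mul(8, 203)), 2)))) = Add(-27066, Mul(-1, Add(51, Pow(Add(-56, 1624), 2)))) = Add(-27066, Mul(-1, Add(51, Pow(1568, 2)))) = Add(-27066, Mul(-1, Add(51, 2458624))) = Add(-27066, Mul(-1, 2458675)) = Add(-27066, -2458675) = -2485741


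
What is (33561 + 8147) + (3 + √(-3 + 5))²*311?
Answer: 45129 + 1866*√2 ≈ 47768.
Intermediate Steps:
(33561 + 8147) + (3 + √(-3 + 5))²*311 = 41708 + (3 + √2)²*311 = 41708 + 311*(3 + √2)²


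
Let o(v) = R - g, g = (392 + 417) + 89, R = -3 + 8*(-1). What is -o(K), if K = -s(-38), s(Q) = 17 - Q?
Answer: 909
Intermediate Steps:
R = -11 (R = -3 - 8 = -11)
g = 898 (g = 809 + 89 = 898)
K = -55 (K = -(17 - 1*(-38)) = -(17 + 38) = -1*55 = -55)
o(v) = -909 (o(v) = -11 - 1*898 = -11 - 898 = -909)
-o(K) = -1*(-909) = 909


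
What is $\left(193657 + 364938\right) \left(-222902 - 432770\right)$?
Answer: $-366255100840$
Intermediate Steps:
$\left(193657 + 364938\right) \left(-222902 - 432770\right) = 558595 \left(-655672\right) = -366255100840$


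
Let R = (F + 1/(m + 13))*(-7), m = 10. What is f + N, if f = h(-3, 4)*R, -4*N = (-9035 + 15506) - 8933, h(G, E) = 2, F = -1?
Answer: 28929/46 ≈ 628.89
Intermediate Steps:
R = 154/23 (R = (-1 + 1/(10 + 13))*(-7) = (-1 + 1/23)*(-7) = -22/23*(-7) = 154/23 ≈ 6.6956)
N = 1231/2 (N = -((-9035 + 15506) - 8933)/4 = -(6471 - 8933)/4 = -1/4*(-2462) = 1231/2 ≈ 615.50)
f = 308/23 (f = 2*(154/23) = 308/23 ≈ 13.391)
f + N = 308/23 + 1231/2 = 28929/46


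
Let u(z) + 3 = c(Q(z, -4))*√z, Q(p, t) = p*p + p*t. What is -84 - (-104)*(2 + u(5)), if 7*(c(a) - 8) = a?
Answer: -188 + 6344*√5/7 ≈ 1838.5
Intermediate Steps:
Q(p, t) = p² + p*t
c(a) = 8 + a/7
u(z) = -3 + √z*(8 + z*(-4 + z)/7) (u(z) = -3 + (8 + (z*(z - 4))/7)*√z = -3 + (8 + (z*(-4 + z))/7)*√z = -3 + (8 + z*(-4 + z)/7)*√z = -3 + √z*(8 + z*(-4 + z)/7))
-84 - (-104)*(2 + u(5)) = -84 - (-104)*(2 + (-3 + √5*(56 + 5*(-4 + 5))/7)) = -84 - (-104)*(2 + (-3 + √5*(56 + 5*1)/7)) = -84 - (-104)*(2 + (-3 + √5*(56 + 5)/7)) = -84 - (-104)*(2 + (-3 + (⅐)*√5*61)) = -84 - (-104)*(2 + (-3 + 61*√5/7)) = -84 - (-104)*(-1 + 61*√5/7) = -84 - 26*(4 - 244*√5/7) = -84 + (-104 + 6344*√5/7) = -188 + 6344*√5/7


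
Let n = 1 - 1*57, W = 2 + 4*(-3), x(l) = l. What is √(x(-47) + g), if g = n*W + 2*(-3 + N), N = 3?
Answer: 3*√57 ≈ 22.650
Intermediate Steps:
W = -10 (W = 2 - 12 = -10)
n = -56 (n = 1 - 57 = -56)
g = 560 (g = -56*(-10) + 2*(-3 + 3) = 560 + 2*0 = 560 + 0 = 560)
√(x(-47) + g) = √(-47 + 560) = √513 = 3*√57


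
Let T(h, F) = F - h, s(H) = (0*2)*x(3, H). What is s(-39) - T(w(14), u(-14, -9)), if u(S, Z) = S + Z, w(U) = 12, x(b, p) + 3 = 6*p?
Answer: 35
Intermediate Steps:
x(b, p) = -3 + 6*p
s(H) = 0 (s(H) = (0*2)*(-3 + 6*H) = 0*(-3 + 6*H) = 0)
s(-39) - T(w(14), u(-14, -9)) = 0 - ((-14 - 9) - 1*12) = 0 - (-23 - 12) = 0 - 1*(-35) = 0 + 35 = 35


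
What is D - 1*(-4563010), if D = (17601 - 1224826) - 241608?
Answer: 3114177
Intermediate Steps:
D = -1448833 (D = -1207225 - 241608 = -1448833)
D - 1*(-4563010) = -1448833 - 1*(-4563010) = -1448833 + 4563010 = 3114177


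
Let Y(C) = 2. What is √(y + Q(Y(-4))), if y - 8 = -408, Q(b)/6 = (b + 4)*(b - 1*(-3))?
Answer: 2*I*√55 ≈ 14.832*I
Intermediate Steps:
Q(b) = 6*(3 + b)*(4 + b) (Q(b) = 6*((b + 4)*(b - 1*(-3))) = 6*((4 + b)*(b + 3)) = 6*((4 + b)*(3 + b)) = 6*((3 + b)*(4 + b)) = 6*(3 + b)*(4 + b))
y = -400 (y = 8 - 408 = -400)
√(y + Q(Y(-4))) = √(-400 + (72 + 6*2² + 42*2)) = √(-400 + (72 + 6*4 + 84)) = √(-400 + (72 + 24 + 84)) = √(-400 + 180) = √(-220) = 2*I*√55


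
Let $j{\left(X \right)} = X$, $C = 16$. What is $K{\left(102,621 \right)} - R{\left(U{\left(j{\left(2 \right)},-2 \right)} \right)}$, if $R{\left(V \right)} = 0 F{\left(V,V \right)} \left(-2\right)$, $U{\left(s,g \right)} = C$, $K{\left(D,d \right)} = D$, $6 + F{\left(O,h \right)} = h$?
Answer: $102$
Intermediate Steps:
$F{\left(O,h \right)} = -6 + h$
$U{\left(s,g \right)} = 16$
$R{\left(V \right)} = 0$ ($R{\left(V \right)} = 0 \left(-6 + V\right) \left(-2\right) = 0 \left(-2\right) = 0$)
$K{\left(102,621 \right)} - R{\left(U{\left(j{\left(2 \right)},-2 \right)} \right)} = 102 - 0 = 102 + 0 = 102$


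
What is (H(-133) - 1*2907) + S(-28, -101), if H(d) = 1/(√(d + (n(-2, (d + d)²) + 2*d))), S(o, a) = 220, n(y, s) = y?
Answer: -2687 - I*√401/401 ≈ -2687.0 - 0.049938*I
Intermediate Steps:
H(d) = (-2 + 3*d)^(-½) (H(d) = 1/(√(d + (-2 + 2*d))) = 1/(√(-2 + 3*d)) = (-2 + 3*d)^(-½))
(H(-133) - 1*2907) + S(-28, -101) = ((-2 + 3*(-133))^(-½) - 1*2907) + 220 = ((-2 - 399)^(-½) - 2907) + 220 = ((-401)^(-½) - 2907) + 220 = (-I*√401/401 - 2907) + 220 = (-2907 - I*√401/401) + 220 = -2687 - I*√401/401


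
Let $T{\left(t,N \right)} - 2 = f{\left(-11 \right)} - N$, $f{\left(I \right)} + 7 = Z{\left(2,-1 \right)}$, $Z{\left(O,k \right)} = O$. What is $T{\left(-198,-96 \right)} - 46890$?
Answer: $-46797$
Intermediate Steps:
$f{\left(I \right)} = -5$ ($f{\left(I \right)} = -7 + 2 = -5$)
$T{\left(t,N \right)} = -3 - N$ ($T{\left(t,N \right)} = 2 - \left(5 + N\right) = -3 - N$)
$T{\left(-198,-96 \right)} - 46890 = \left(-3 - -96\right) - 46890 = \left(-3 + 96\right) - 46890 = 93 - 46890 = -46797$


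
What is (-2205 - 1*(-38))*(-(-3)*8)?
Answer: -52008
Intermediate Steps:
(-2205 - 1*(-38))*(-(-3)*8) = (-2205 + 38)*(-1*(-24)) = -2167*24 = -52008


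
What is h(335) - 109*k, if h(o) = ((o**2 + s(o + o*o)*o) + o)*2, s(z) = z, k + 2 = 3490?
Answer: 75260128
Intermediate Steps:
k = 3488 (k = -2 + 3490 = 3488)
h(o) = 2*o + 2*o**2 + 2*o*(o + o**2) (h(o) = ((o**2 + (o + o*o)*o) + o)*2 = ((o**2 + (o + o**2)*o) + o)*2 = ((o**2 + o*(o + o**2)) + o)*2 = (o + o**2 + o*(o + o**2))*2 = 2*o + 2*o**2 + 2*o*(o + o**2))
h(335) - 109*k = 2*335*(1 + 335 + 335*(1 + 335)) - 109*3488 = 2*335*(1 + 335 + 335*336) - 1*380192 = 2*335*(1 + 335 + 112560) - 380192 = 2*335*112896 - 380192 = 75640320 - 380192 = 75260128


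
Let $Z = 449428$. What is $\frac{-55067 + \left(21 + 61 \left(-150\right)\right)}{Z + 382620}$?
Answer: $- \frac{16049}{208012} \approx -0.077154$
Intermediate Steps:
$\frac{-55067 + \left(21 + 61 \left(-150\right)\right)}{Z + 382620} = \frac{-55067 + \left(21 + 61 \left(-150\right)\right)}{449428 + 382620} = \frac{-55067 + \left(21 - 9150\right)}{832048} = \left(-55067 - 9129\right) \frac{1}{832048} = \left(-64196\right) \frac{1}{832048} = - \frac{16049}{208012}$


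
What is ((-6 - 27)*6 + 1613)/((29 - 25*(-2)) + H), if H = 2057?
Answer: 1415/2136 ≈ 0.66245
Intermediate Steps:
((-6 - 27)*6 + 1613)/((29 - 25*(-2)) + H) = ((-6 - 27)*6 + 1613)/((29 - 25*(-2)) + 2057) = (-33*6 + 1613)/((29 + 50) + 2057) = (-198 + 1613)/(79 + 2057) = 1415/2136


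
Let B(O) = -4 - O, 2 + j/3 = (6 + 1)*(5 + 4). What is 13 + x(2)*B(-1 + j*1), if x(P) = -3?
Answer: 571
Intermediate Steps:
j = 183 (j = -6 + 3*((6 + 1)*(5 + 4)) = -6 + 3*(7*9) = -6 + 3*63 = -6 + 189 = 183)
13 + x(2)*B(-1 + j*1) = 13 - 3*(-4 - (-1 + 183*1)) = 13 - 3*(-4 - (-1 + 183)) = 13 - 3*(-4 - 1*182) = 13 - 3*(-4 - 182) = 13 - 3*(-186) = 13 + 558 = 571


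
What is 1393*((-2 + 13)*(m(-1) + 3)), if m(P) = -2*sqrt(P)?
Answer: 45969 - 30646*I ≈ 45969.0 - 30646.0*I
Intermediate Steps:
1393*((-2 + 13)*(m(-1) + 3)) = 1393*((-2 + 13)*(-2*I + 3)) = 1393*(11*(-2*I + 3)) = 1393*(11*(3 - 2*I)) = 1393*(33 - 22*I) = 45969 - 30646*I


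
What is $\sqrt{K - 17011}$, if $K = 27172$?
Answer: $3 \sqrt{1129} \approx 100.8$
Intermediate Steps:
$\sqrt{K - 17011} = \sqrt{27172 - 17011} = \sqrt{10161} = 3 \sqrt{1129}$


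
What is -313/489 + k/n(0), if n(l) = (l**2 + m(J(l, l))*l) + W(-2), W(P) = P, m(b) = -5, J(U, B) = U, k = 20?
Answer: -5203/489 ≈ -10.640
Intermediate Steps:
n(l) = -2 + l**2 - 5*l (n(l) = (l**2 - 5*l) - 2 = -2 + l**2 - 5*l)
-313/489 + k/n(0) = -313/489 + 20/(-2 + 0**2 - 5*0) = -313*1/489 + 20/(-2 + 0 + 0) = -313/489 + 20/(-2) = -313/489 + 20*(-1/2) = -313/489 - 10 = -5203/489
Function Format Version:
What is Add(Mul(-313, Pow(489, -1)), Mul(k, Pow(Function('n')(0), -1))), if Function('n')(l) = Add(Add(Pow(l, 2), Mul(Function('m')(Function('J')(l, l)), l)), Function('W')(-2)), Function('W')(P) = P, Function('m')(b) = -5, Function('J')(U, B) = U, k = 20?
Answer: Rational(-5203, 489) ≈ -10.640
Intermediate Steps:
Function('n')(l) = Add(-2, Pow(l, 2), Mul(-5, l)) (Function('n')(l) = Add(Add(Pow(l, 2), Mul(-5, l)), -2) = Add(-2, Pow(l, 2), Mul(-5, l)))
Add(Mul(-313, Pow(489, -1)), Mul(k, Pow(Function('n')(0), -1))) = Add(Mul(-313, Pow(489, -1)), Mul(20, Pow(Add(-2, Pow(0, 2), Mul(-5, 0)), -1))) = Add(Mul(-313, Rational(1, 489)), Mul(20, Pow(Add(-2, 0, 0), -1))) = Add(Rational(-313, 489), Mul(20, Pow(-2, -1))) = Add(Rational(-313, 489), Mul(20, Rational(-1, 2))) = Add(Rational(-313, 489), -10) = Rational(-5203, 489)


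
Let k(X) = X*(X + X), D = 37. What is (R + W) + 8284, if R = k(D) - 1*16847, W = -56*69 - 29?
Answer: -9718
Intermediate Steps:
W = -3893 (W = -3864 - 29 = -3893)
k(X) = 2*X² (k(X) = X*(2*X) = 2*X²)
R = -14109 (R = 2*37² - 1*16847 = 2*1369 - 16847 = 2738 - 16847 = -14109)
(R + W) + 8284 = (-14109 - 3893) + 8284 = -18002 + 8284 = -9718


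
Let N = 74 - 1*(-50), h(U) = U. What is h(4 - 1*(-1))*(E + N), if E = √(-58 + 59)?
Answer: 625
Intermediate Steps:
E = 1 (E = √1 = 1)
N = 124 (N = 74 + 50 = 124)
h(4 - 1*(-1))*(E + N) = (4 - 1*(-1))*(1 + 124) = (4 + 1)*125 = 5*125 = 625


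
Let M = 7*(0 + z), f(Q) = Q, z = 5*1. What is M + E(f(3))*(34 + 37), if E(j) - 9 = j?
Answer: 887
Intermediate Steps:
z = 5
E(j) = 9 + j
M = 35 (M = 7*(0 + 5) = 7*5 = 35)
M + E(f(3))*(34 + 37) = 35 + (9 + 3)*(34 + 37) = 35 + 12*71 = 35 + 852 = 887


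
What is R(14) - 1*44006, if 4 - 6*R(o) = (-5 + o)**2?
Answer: -264113/6 ≈ -44019.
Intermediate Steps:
R(o) = 2/3 - (-5 + o)**2/6
R(14) - 1*44006 = (2/3 - (-5 + 14)**2/6) - 1*44006 = (2/3 - 1/6*9**2) - 44006 = (2/3 - 1/6*81) - 44006 = (2/3 - 27/2) - 44006 = -77/6 - 44006 = -264113/6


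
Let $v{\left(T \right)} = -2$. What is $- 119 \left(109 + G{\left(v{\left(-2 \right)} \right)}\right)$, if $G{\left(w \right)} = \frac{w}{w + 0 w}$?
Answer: $-13090$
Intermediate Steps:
$G{\left(w \right)} = 1$ ($G{\left(w \right)} = \frac{w}{w + 0} = \frac{w}{w} = 1$)
$- 119 \left(109 + G{\left(v{\left(-2 \right)} \right)}\right) = - 119 \left(109 + 1\right) = \left(-119\right) 110 = -13090$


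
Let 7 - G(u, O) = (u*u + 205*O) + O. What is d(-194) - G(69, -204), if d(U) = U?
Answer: -37464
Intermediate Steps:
G(u, O) = 7 - u**2 - 206*O (G(u, O) = 7 - ((u*u + 205*O) + O) = 7 - ((u**2 + 205*O) + O) = 7 - (u**2 + 206*O) = 7 + (-u**2 - 206*O) = 7 - u**2 - 206*O)
d(-194) - G(69, -204) = -194 - (7 - 1*69**2 - 206*(-204)) = -194 - (7 - 1*4761 + 42024) = -194 - (7 - 4761 + 42024) = -194 - 1*37270 = -194 - 37270 = -37464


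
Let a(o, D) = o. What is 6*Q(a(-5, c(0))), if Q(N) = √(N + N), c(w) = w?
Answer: 6*I*√10 ≈ 18.974*I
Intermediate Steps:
Q(N) = √2*√N (Q(N) = √(2*N) = √2*√N)
6*Q(a(-5, c(0))) = 6*(√2*√(-5)) = 6*(√2*(I*√5)) = 6*(I*√10) = 6*I*√10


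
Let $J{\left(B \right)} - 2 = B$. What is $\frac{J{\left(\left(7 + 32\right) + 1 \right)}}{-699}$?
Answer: $- \frac{14}{233} \approx -0.060086$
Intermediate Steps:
$J{\left(B \right)} = 2 + B$
$\frac{J{\left(\left(7 + 32\right) + 1 \right)}}{-699} = \frac{2 + \left(\left(7 + 32\right) + 1\right)}{-699} = \left(2 + \left(39 + 1\right)\right) \left(- \frac{1}{699}\right) = \left(2 + 40\right) \left(- \frac{1}{699}\right) = 42 \left(- \frac{1}{699}\right) = - \frac{14}{233}$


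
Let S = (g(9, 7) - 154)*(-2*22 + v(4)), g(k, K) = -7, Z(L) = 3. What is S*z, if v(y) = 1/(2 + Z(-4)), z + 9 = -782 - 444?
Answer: -8708973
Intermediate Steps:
z = -1235 (z = -9 + (-782 - 444) = -9 - 1226 = -1235)
v(y) = 1/5 (v(y) = 1/(2 + 3) = 1/5)
S = 35259/5 (S = (-7 - 154)*(-2*22 + 1/5) = -161*(-44 + 1/5) = -161*(-219/5) = 35259/5 ≈ 7051.8)
S*z = (35259/5)*(-1235) = -8708973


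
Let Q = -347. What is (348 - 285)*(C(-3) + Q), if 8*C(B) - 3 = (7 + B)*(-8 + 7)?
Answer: -174951/8 ≈ -21869.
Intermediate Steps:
C(B) = -½ - B/8 (C(B) = 3/8 + ((7 + B)*(-8 + 7))/8 = 3/8 + ((7 + B)*(-1))/8 = 3/8 + (-7 - B)/8 = 3/8 + (-7/8 - B/8) = -½ - B/8)
(348 - 285)*(C(-3) + Q) = (348 - 285)*((-½ - ⅛*(-3)) - 347) = 63*((-½ + 3/8) - 347) = 63*(-⅛ - 347) = 63*(-2777/8) = -174951/8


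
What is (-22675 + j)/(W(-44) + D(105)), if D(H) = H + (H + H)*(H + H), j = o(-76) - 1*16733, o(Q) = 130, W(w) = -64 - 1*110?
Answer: -39278/44031 ≈ -0.89205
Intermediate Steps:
W(w) = -174 (W(w) = -64 - 110 = -174)
j = -16603 (j = 130 - 1*16733 = 130 - 16733 = -16603)
D(H) = H + 4*H² (D(H) = H + (2*H)*(2*H) = H + 4*H²)
(-22675 + j)/(W(-44) + D(105)) = (-22675 - 16603)/(-174 + 105*(1 + 4*105)) = -39278/(-174 + 105*(1 + 420)) = -39278/(-174 + 105*421) = -39278/(-174 + 44205) = -39278/44031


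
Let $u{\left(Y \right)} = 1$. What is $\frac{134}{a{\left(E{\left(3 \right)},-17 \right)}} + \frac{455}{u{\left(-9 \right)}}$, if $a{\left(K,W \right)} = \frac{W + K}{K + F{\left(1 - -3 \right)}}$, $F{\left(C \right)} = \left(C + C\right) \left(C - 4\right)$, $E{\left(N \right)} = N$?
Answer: $\frac{2984}{7} \approx 426.29$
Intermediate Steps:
$F{\left(C \right)} = 2 C \left(-4 + C\right)$
$a{\left(K,W \right)} = \frac{K + W}{K}$ ($a{\left(K,W \right)} = \frac{W + K}{K + 2 \left(1 - -3\right) \left(-4 + \left(1 - -3\right)\right)} = \frac{K + W}{K + 2 \left(1 + 3\right) \left(-4 + \left(1 + 3\right)\right)} = \frac{K + W}{K + 2 \cdot 4 \left(-4 + 4\right)} = \frac{K + W}{K + 2 \cdot 4 \cdot 0} = \frac{K + W}{K + 0} = \frac{K + W}{K}$)
$\frac{134}{a{\left(E{\left(3 \right)},-17 \right)}} + \frac{455}{u{\left(-9 \right)}} = \frac{134}{\frac{1}{3} \left(3 - 17\right)} + \frac{455}{1} = \frac{134}{\frac{1}{3} \left(-14\right)} + 455 \cdot 1 = \frac{134}{- \frac{14}{3}} + 455 = 134 \left(- \frac{3}{14}\right) + 455 = - \frac{201}{7} + 455 = \frac{2984}{7}$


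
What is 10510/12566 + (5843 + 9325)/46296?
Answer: 14107751/12119907 ≈ 1.1640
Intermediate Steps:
10510/12566 + (5843 + 9325)/46296 = 10510*(1/12566) + 15168*(1/46296) = 5255/6283 + 632/1929 = 14107751/12119907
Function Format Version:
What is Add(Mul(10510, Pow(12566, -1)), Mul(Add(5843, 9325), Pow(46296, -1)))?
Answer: Rational(14107751, 12119907) ≈ 1.1640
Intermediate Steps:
Add(Mul(10510, Pow(12566, -1)), Mul(Add(5843, 9325), Pow(46296, -1))) = Add(Mul(10510, Rational(1, 12566)), Mul(15168, Rational(1, 46296))) = Add(Rational(5255, 6283), Rational(632, 1929)) = Rational(14107751, 12119907)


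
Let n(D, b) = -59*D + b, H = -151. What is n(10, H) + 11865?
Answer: 11124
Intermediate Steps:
n(D, b) = b - 59*D
n(10, H) + 11865 = (-151 - 59*10) + 11865 = (-151 - 590) + 11865 = -741 + 11865 = 11124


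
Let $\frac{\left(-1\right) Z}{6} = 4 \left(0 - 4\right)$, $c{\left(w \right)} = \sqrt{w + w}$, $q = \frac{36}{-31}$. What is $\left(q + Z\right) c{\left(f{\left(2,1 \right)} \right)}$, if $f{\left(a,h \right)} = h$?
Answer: $\frac{2940 \sqrt{2}}{31} \approx 134.12$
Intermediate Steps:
$q = - \frac{36}{31}$ ($q = 36 \left(- \frac{1}{31}\right) = - \frac{36}{31} \approx -1.1613$)
$c{\left(w \right)} = \sqrt{2} \sqrt{w}$ ($c{\left(w \right)} = \sqrt{2 w} = \sqrt{2} \sqrt{w}$)
$Z = 96$ ($Z = - 6 \cdot 4 \left(0 - 4\right) = - 6 \cdot 4 \left(-4\right) = \left(-6\right) \left(-16\right) = 96$)
$\left(q + Z\right) c{\left(f{\left(2,1 \right)} \right)} = \left(- \frac{36}{31} + 96\right) \sqrt{2} \sqrt{1} = \frac{2940 \sqrt{2} \cdot 1}{31} = \frac{2940 \sqrt{2}}{31}$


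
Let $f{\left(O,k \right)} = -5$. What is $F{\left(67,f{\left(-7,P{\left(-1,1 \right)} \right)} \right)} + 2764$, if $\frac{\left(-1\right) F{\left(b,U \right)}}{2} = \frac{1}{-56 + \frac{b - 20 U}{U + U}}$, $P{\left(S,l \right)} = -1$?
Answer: $\frac{2009448}{727} \approx 2764.0$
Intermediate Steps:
$F{\left(b,U \right)} = - \frac{2}{-56 + \frac{b - 20 U}{2 U}}$ ($F{\left(b,U \right)} = - \frac{2}{-56 + \frac{b - 20 U}{U + U}} = - \frac{2}{-56 + \frac{b - 20 U}{2 U}}$)
$F{\left(67,f{\left(-7,P{\left(-1,1 \right)} \right)} \right)} + 2764 = 4 \left(-5\right) \frac{1}{\left(-1\right) 67 + 132 \left(-5\right)} + 2764 = 4 \left(-5\right) \frac{1}{-67 - 660} + 2764 = 4 \left(-5\right) \frac{1}{-727} + 2764 = 4 \left(-5\right) \left(- \frac{1}{727}\right) + 2764 = \frac{20}{727} + 2764 = \frac{2009448}{727}$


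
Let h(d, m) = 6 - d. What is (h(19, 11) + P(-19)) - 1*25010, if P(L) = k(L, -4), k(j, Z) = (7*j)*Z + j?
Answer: -24510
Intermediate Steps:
k(j, Z) = j + 7*Z*j (k(j, Z) = 7*Z*j + j = j + 7*Z*j)
P(L) = -27*L (P(L) = L*(1 + 7*(-4)) = L*(1 - 28) = L*(-27) = -27*L)
(h(19, 11) + P(-19)) - 1*25010 = ((6 - 1*19) - 27*(-19)) - 1*25010 = ((6 - 19) + 513) - 25010 = (-13 + 513) - 25010 = 500 - 25010 = -24510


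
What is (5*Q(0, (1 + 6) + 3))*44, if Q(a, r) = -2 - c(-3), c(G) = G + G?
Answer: 880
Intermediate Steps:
c(G) = 2*G
Q(a, r) = 4 (Q(a, r) = -2 - 2*(-3) = -2 - 1*(-6) = -2 + 6 = 4)
(5*Q(0, (1 + 6) + 3))*44 = (5*4)*44 = 20*44 = 880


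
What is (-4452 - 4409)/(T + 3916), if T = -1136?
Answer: -8861/2780 ≈ -3.1874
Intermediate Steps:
(-4452 - 4409)/(T + 3916) = (-4452 - 4409)/(-1136 + 3916) = -8861/2780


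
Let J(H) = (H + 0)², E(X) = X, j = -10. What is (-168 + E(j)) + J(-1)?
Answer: -177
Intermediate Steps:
J(H) = H²
(-168 + E(j)) + J(-1) = (-168 - 10) + (-1)² = -178 + 1 = -177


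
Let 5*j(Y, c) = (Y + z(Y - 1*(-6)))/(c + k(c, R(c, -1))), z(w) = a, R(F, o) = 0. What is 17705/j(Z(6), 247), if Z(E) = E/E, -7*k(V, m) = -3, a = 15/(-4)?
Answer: -613301200/77 ≈ -7.9650e+6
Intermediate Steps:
a = -15/4 (a = 15*(-¼) = -15/4 ≈ -3.7500)
k(V, m) = 3/7 (k(V, m) = -⅐*(-3) = 3/7)
z(w) = -15/4
Z(E) = 1
j(Y, c) = (-15/4 + Y)/(5*(3/7 + c)) (j(Y, c) = ((Y - 15/4)/(c + 3/7))/5 = ((-15/4 + Y)/(3/7 + c))/5 = (-15/4 + Y)/(5*(3/7 + c)))
17705/j(Z(6), 247) = 17705/((7*(-15 + 4*1)/(20*(3 + 7*247)))) = 17705/((7*(-15 + 4)/(20*(3 + 1729)))) = 17705/(((7/20)*(-11)/1732)) = 17705/(((7/20)*(1/1732)*(-11))) = 17705/(-77/34640) = 17705*(-34640/77) = -613301200/77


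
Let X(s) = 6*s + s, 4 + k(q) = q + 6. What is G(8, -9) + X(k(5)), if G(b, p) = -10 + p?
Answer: 30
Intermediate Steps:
k(q) = 2 + q (k(q) = -4 + (q + 6) = -4 + (6 + q) = 2 + q)
X(s) = 7*s
G(8, -9) + X(k(5)) = (-10 - 9) + 7*(2 + 5) = -19 + 7*7 = -19 + 49 = 30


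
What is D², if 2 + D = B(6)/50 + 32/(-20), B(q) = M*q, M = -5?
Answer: 441/25 ≈ 17.640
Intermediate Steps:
B(q) = -5*q
D = -21/5 (D = -2 + (-5*6/50 + 32/(-20)) = -2 + (-30*1/50 + 32*(-1/20)) = -2 + (-⅗ - 8/5) = -2 - 11/5 = -21/5 ≈ -4.2000)
D² = (-21/5)² = 441/25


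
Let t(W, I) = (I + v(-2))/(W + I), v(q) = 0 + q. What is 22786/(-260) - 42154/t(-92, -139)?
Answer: -422497011/6110 ≈ -69149.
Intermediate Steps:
v(q) = q
t(W, I) = (-2 + I)/(I + W) (t(W, I) = (I - 2)/(W + I) = (-2 + I)/(I + W))
22786/(-260) - 42154/t(-92, -139) = 22786/(-260) - 42154*(-139 - 92)/(-2 - 139) = 22786*(-1/260) - 42154/(-141/(-231)) = -11393/130 - 42154/((-1/231*(-141))) = -11393/130 - 42154/47/77 = -11393/130 - 42154*77/47 = -11393/130 - 3245858/47 = -422497011/6110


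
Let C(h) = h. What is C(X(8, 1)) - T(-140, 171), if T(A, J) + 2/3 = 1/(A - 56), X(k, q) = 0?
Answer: 395/588 ≈ 0.67177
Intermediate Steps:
T(A, J) = -⅔ + 1/(-56 + A) (T(A, J) = -⅔ + 1/(A - 56) = -⅔ + 1/(-56 + A))
C(X(8, 1)) - T(-140, 171) = 0 - (115 - 2*(-140))/(3*(-56 - 140)) = 0 - (115 + 280)/(3*(-196)) = 0 - (-1)*395/(3*196) = 0 - 1*(-395/588) = 0 + 395/588 = 395/588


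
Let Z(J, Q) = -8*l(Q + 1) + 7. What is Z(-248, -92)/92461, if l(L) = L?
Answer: 735/92461 ≈ 0.0079493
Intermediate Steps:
Z(J, Q) = -1 - 8*Q (Z(J, Q) = -8*(Q + 1) + 7 = -8*(1 + Q) + 7 = (-8 - 8*Q) + 7 = -1 - 8*Q)
Z(-248, -92)/92461 = (-1 - 8*(-92))/92461 = (-1 + 736)*(1/92461) = 735*(1/92461) = 735/92461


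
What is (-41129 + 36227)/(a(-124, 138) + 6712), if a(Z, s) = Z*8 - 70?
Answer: -2451/2825 ≈ -0.86761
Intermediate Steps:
a(Z, s) = -70 + 8*Z (a(Z, s) = 8*Z - 70 = -70 + 8*Z)
(-41129 + 36227)/(a(-124, 138) + 6712) = (-41129 + 36227)/((-70 + 8*(-124)) + 6712) = -4902/((-70 - 992) + 6712) = -4902/(-1062 + 6712) = -4902/5650 = -4902*1/5650 = -2451/2825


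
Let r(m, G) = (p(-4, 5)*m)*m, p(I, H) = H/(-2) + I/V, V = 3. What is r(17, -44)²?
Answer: 44182609/36 ≈ 1.2273e+6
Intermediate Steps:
p(I, H) = -H/2 + I/3 (p(I, H) = H/(-2) + I/3 = H*(-½) + I*(⅓) = -H/2 + I/3)
r(m, G) = -23*m²/6 (r(m, G) = ((-½*5 + (⅓)*(-4))*m)*m = ((-5/2 - 4/3)*m)*m = (-23*m/6)*m = -23*m²/6)
r(17, -44)² = (-23/6*17²)² = (-23/6*289)² = (-6647/6)² = 44182609/36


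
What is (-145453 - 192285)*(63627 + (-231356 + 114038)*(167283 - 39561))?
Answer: 5060674962718122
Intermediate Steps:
(-145453 - 192285)*(63627 + (-231356 + 114038)*(167283 - 39561)) = -337738*(63627 - 117318*127722) = -337738*(63627 - 14984089596) = -337738*(-14984025969) = 5060674962718122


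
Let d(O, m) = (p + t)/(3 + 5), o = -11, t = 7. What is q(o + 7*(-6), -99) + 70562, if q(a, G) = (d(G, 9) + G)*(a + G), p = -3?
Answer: 85534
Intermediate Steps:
d(O, m) = 1/2 (d(O, m) = (-3 + 7)/(3 + 5) = 4/8 = 4*(1/8) = 1/2)
q(a, G) = (1/2 + G)*(G + a) (q(a, G) = (1/2 + G)*(a + G) = (1/2 + G)*(G + a))
q(o + 7*(-6), -99) + 70562 = ((-99)**2 + (1/2)*(-99) + (-11 + 7*(-6))/2 - 99*(-11 + 7*(-6))) + 70562 = (9801 - 99/2 + (-11 - 42)/2 - 99*(-11 - 42)) + 70562 = (9801 - 99/2 + (1/2)*(-53) - 99*(-53)) + 70562 = (9801 - 99/2 - 53/2 + 5247) + 70562 = 14972 + 70562 = 85534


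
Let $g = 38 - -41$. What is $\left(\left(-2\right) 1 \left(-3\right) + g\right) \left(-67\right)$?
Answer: $-5695$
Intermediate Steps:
$g = 79$ ($g = 38 + 41 = 79$)
$\left(\left(-2\right) 1 \left(-3\right) + g\right) \left(-67\right) = \left(\left(-2\right) 1 \left(-3\right) + 79\right) \left(-67\right) = \left(\left(-2\right) \left(-3\right) + 79\right) \left(-67\right) = \left(6 + 79\right) \left(-67\right) = 85 \left(-67\right) = -5695$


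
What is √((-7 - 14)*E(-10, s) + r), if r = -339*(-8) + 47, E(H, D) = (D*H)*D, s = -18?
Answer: √70799 ≈ 266.08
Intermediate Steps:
E(H, D) = H*D²
r = 2759 (r = 2712 + 47 = 2759)
√((-7 - 14)*E(-10, s) + r) = √((-7 - 14)*(-10*(-18)²) + 2759) = √(-(-210)*324 + 2759) = √(-21*(-3240) + 2759) = √(68040 + 2759) = √70799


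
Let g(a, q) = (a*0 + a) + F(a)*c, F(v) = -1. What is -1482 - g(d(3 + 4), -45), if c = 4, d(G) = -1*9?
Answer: -1469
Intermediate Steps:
d(G) = -9
g(a, q) = -4 + a (g(a, q) = (a*0 + a) - 1*4 = (0 + a) - 4 = a - 4 = -4 + a)
-1482 - g(d(3 + 4), -45) = -1482 - (-4 - 9) = -1482 - 1*(-13) = -1482 + 13 = -1469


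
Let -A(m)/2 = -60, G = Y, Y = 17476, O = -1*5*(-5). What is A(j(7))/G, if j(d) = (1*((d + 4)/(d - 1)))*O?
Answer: 30/4369 ≈ 0.0068666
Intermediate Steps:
O = 25 (O = -5*(-5) = 25)
G = 17476
j(d) = 25*(4 + d)/(-1 + d) (j(d) = (1*((d + 4)/(d - 1)))*25 = (1*((4 + d)/(-1 + d)))*25 = ((4 + d)/(-1 + d))*25 = 25*(4 + d)/(-1 + d))
A(m) = 120 (A(m) = -2*(-60) = 120)
A(j(7))/G = 120/17476 = 120*(1/17476) = 30/4369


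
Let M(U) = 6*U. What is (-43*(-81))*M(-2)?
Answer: -41796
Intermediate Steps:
(-43*(-81))*M(-2) = (-43*(-81))*(6*(-2)) = 3483*(-12) = -41796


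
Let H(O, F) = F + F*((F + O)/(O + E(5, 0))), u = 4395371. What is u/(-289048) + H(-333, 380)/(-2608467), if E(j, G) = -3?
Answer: -240770768284607/15833415557736 ≈ -15.206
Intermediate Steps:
H(O, F) = F + F*(F + O)/(-3 + O) (H(O, F) = F + F*((F + O)/(O - 3)) = F + F*((F + O)/(-3 + O)) = F + F*(F + O)/(-3 + O))
u/(-289048) + H(-333, 380)/(-2608467) = 4395371/(-289048) + (380*(-3 + 380 + 2*(-333))/(-3 - 333))/(-2608467) = 4395371*(-1/289048) + (380*(-3 + 380 - 666)/(-336))*(-1/2608467) = -4395371/289048 + (380*(-1/336)*(-289))*(-1/2608467) = -4395371/289048 + (27455/84)*(-1/2608467) = -4395371/289048 - 27455/219111228 = -240770768284607/15833415557736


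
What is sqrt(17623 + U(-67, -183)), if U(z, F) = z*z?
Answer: 4*sqrt(1382) ≈ 148.70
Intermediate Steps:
U(z, F) = z**2
sqrt(17623 + U(-67, -183)) = sqrt(17623 + (-67)**2) = sqrt(17623 + 4489) = sqrt(22112) = 4*sqrt(1382)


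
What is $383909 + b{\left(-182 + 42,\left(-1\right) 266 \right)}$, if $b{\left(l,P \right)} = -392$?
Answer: $383517$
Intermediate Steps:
$383909 + b{\left(-182 + 42,\left(-1\right) 266 \right)} = 383909 - 392 = 383517$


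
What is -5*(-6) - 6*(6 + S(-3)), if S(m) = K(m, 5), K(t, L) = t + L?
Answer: -18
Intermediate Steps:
K(t, L) = L + t
S(m) = 5 + m
-5*(-6) - 6*(6 + S(-3)) = -5*(-6) - 6*(6 + (5 - 3)) = 30 - 6*(6 + 2) = 30 - 6*8 = 30 - 48 = -18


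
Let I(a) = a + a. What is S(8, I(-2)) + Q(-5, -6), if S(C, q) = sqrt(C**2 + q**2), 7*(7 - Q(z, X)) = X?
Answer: 55/7 + 4*sqrt(5) ≈ 16.801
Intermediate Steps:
I(a) = 2*a
Q(z, X) = 7 - X/7
S(8, I(-2)) + Q(-5, -6) = sqrt(8**2 + (2*(-2))**2) + (7 - 1/7*(-6)) = sqrt(64 + (-4)**2) + (7 + 6/7) = sqrt(64 + 16) + 55/7 = sqrt(80) + 55/7 = 4*sqrt(5) + 55/7 = 55/7 + 4*sqrt(5)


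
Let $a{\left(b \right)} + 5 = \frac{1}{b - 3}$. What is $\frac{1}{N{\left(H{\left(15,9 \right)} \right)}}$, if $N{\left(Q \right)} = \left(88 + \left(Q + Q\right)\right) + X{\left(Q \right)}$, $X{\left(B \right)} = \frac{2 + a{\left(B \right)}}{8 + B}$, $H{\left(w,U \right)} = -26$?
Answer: $\frac{261}{9440} \approx 0.027648$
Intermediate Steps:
$a{\left(b \right)} = -5 + \frac{1}{-3 + b}$ ($a{\left(b \right)} = -5 + \frac{1}{b - 3} = -5 + \frac{1}{-3 + b}$)
$X{\left(B \right)} = \frac{2 + \frac{16 - 5 B}{-3 + B}}{8 + B}$
$N{\left(Q \right)} = 88 + 2 Q + \frac{10 - 3 Q}{\left(-3 + Q\right) \left(8 + Q\right)}$ ($N{\left(Q \right)} = \left(88 + \left(Q + Q\right)\right) + \frac{10 - 3 Q}{\left(-3 + Q\right) \left(8 + Q\right)} = \left(88 + 2 Q\right) + \frac{10 - 3 Q}{\left(-3 + Q\right) \left(8 + Q\right)} = 88 + 2 Q + \frac{10 - 3 Q}{\left(-3 + Q\right) \left(8 + Q\right)}$)
$\frac{1}{N{\left(H{\left(15,9 \right)} \right)}} = \frac{1}{\frac{1}{-3 - 26} \frac{1}{8 - 26} \left(10 - -78 + 2 \left(-3 - 26\right) \left(8 - 26\right) \left(44 - 26\right)\right)} = \frac{1}{\frac{1}{-29} \frac{1}{-18} \left(10 + 78 + 2 \left(-29\right) \left(-18\right) 18\right)} = \frac{1}{\left(- \frac{1}{29}\right) \left(- \frac{1}{18}\right) \left(10 + 78 + 18792\right)} = \frac{1}{\left(- \frac{1}{29}\right) \left(- \frac{1}{18}\right) 18880} = \frac{1}{\frac{9440}{261}} = \frac{261}{9440}$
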